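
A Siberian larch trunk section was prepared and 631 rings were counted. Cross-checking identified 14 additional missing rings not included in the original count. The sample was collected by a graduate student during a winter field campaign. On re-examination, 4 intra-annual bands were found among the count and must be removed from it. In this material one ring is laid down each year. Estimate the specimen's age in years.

641 years

After corrections the count is 631 − 4 + 14 = 641 rings.
With a one-to-one ring periodicity this is 641 years.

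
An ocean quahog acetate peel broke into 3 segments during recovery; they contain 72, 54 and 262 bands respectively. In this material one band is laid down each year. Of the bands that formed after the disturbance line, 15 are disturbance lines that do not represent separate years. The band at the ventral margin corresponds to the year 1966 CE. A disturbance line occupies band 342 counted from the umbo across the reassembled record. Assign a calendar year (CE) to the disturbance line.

Total bands = 72 + 54 + 262 = 388.
Between band 342 and the ventral margin there are 388 − 342 = 46 bands.
Excluding 15 false bands: 46 − 15 = 31.
The band at the ventral margin is 1966 CE, so the disturbance line dates to 1966 − 31 = 1935 CE.

1935 CE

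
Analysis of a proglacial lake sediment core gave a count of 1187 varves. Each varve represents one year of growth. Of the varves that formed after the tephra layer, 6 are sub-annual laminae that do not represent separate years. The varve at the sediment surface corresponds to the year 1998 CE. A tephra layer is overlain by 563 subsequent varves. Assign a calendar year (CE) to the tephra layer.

1441 CE

563 varves post-date the tephra layer.
Removing the 6 false varves leaves 563 − 6 = 557 true varves beyond the tephra layer.
Counting back 557 years from 1998 CE places the tephra layer in 1998 − 557 = 1441 CE.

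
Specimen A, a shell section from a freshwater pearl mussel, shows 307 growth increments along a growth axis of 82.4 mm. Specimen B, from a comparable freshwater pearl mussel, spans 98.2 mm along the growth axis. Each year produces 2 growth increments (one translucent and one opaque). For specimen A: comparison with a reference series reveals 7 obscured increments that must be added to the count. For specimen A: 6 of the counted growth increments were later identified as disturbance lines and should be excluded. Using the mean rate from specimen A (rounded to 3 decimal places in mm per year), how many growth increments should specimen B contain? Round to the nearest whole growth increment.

367 growth increments

Specimen A: adjusted count: 307 − 6 + 7 = 308 growth increments.
Specimen A: dividing by 2 growth increments per year: 308 / 2 = 154 years.
A: Mean rate = 82.4 mm / 154 years ≈ 0.535 mm per year.
Specimen B: 98.2 mm / 0.535 mm per year = 183.55 years; at 2 growth increments per year that is 183.55 × 2 ≈ 367 growth increments.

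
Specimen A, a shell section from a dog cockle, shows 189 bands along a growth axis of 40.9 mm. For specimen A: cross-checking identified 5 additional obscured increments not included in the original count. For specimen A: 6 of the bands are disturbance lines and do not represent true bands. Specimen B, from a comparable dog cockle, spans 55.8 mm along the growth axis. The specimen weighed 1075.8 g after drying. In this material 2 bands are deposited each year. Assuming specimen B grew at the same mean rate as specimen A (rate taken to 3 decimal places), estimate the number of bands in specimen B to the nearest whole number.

Specimen A: adjusted count: 189 − 6 + 5 = 188 bands.
Specimen A: with 2 bands per year, 188 / 2 = 94 years.
A: Mean rate = 40.9 mm / 94 years ≈ 0.435 mm per year.
B spans 55.8 / 0.435 = 128.28 years; at 2 bands per year that is 128.28 × 2 ≈ 257 bands.

257 bands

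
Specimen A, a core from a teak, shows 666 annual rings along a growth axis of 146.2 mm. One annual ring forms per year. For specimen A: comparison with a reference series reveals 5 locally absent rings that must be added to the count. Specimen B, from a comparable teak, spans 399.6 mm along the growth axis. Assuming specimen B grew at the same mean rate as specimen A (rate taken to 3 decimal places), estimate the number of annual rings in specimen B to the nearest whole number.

Specimen A: true annual ring count = 666 + 5 = 671.
A: Extension rate ≈ 146.2 / 671 = 0.218 mm per year.
Specimen B: 399.6 mm / 0.218 mm per year = 1833.03 years ≈ 1833 annual rings.

1833 annual rings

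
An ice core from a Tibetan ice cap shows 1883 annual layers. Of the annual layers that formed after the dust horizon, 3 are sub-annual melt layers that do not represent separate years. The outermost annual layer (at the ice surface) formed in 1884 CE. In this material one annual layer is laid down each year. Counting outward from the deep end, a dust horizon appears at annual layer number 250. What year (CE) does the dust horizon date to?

254 CE

1883 − 250 = 1633 annual layers lie beyond the dust horizon toward the ice surface.
Excluding 3 false annual layers: 1633 − 3 = 1630.
1884 − 1630 = 254 CE.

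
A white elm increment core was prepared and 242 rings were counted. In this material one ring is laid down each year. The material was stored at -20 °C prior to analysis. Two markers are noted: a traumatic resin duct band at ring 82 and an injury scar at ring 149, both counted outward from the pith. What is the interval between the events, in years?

Separation: 149 − 82 = 67 rings.
One ring per year makes the interval 67 years.

67 years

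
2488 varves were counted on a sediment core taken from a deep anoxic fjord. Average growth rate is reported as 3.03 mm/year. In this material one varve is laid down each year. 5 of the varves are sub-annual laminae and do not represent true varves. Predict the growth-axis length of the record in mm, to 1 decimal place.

7523.5 mm

After corrections the count is 2488 − 5 = 2483 varves.
2483 years at 3.03 mm/year gives 3.03 × 2483 = 7523.5 mm.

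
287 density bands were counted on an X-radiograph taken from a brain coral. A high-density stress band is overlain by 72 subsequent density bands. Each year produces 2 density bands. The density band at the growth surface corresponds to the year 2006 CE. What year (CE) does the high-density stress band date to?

72 density bands formed after the high-density stress band.
Dividing by 2 density bands per year: 72 / 2 = 36 years.
2006 − 36 = 1970 CE.

1970 CE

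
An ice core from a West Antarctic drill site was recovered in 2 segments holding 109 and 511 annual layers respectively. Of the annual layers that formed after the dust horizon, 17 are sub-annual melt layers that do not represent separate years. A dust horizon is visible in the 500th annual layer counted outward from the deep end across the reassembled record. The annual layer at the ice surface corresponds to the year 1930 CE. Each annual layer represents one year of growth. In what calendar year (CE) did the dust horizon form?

Total annual layers = 109 + 511 = 620.
Between annual layer 500 and the ice surface there are 620 − 500 = 120 annual layers.
Removing the 17 false annual layers leaves 120 − 17 = 103 true annual layers beyond the dust horizon.
The annual layer at the ice surface is 1930 CE, so the dust horizon dates to 1930 − 103 = 1827 CE.

1827 CE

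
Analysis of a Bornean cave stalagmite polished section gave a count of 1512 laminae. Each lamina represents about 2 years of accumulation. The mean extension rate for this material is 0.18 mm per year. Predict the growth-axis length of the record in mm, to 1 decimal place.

544.3 mm

1512 laminae at 2 years each span 1512 × 2 = 3024 years.
Length ≈ 0.18 × 3024 = 544.3 mm.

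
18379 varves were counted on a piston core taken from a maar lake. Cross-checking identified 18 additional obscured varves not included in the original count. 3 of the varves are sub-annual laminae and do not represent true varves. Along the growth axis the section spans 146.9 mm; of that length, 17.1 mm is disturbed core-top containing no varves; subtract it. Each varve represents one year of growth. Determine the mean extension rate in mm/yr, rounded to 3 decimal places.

After corrections the count is 18379 − 3 + 18 = 18394 varves.
Net length = 146.9 − 17.1 = 129.8 mm.
Mean rate = 129.8 mm / 18394 years ≈ 0.007 mm/yr.

0.007 mm/yr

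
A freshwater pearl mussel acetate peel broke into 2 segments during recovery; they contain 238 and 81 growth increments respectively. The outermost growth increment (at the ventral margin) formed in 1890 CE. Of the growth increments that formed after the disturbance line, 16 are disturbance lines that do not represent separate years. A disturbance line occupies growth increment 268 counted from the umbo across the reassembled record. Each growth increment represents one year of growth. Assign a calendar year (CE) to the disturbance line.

Total growth increments = 238 + 81 = 319.
The disturbance line sits at growth increment 268 from the umbo, so 319 − 268 = 51 growth increments formed after it.
Removing the 16 false growth increments leaves 51 − 16 = 35 true growth increments beyond the disturbance line.
The growth increment at the ventral margin is 1890 CE, so the disturbance line dates to 1890 − 35 = 1855 CE.

1855 CE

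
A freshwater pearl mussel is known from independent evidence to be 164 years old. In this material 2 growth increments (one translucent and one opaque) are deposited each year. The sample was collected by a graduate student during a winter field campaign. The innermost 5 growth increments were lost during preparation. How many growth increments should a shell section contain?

With 2 growth increments per year, 164 years would produce 164 × 2 = 328 growth increments.
328 − 5 missed = 323 growth increments expected in the prepared section.

323 growth increments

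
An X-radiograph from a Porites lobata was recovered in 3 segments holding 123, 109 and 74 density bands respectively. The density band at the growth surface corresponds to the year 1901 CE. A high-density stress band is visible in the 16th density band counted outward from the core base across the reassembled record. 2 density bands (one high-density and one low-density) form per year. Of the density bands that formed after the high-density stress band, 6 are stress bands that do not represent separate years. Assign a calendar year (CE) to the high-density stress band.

1759 CE

Total density bands = 123 + 109 + 74 = 306.
306 − 16 = 290 density bands lie beyond the high-density stress band toward the growth surface.
Excluding 6 false density bands: 290 − 6 = 284.
284 density bands at 2 per year is 284 / 2 = 142 years.
1901 − 142 = 1759 CE.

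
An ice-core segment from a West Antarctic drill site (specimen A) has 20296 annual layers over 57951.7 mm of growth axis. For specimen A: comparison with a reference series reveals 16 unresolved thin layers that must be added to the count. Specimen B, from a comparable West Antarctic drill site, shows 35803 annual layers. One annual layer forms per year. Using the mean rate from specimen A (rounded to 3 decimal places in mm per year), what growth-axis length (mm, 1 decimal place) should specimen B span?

102146.0 mm

Specimen A: adjusted count: 20296 + 16 = 20312 annual layers.
A: Mean rate = 57951.7 mm / 20312 years ≈ 2.853 mm per year.
For B, 2.853 mm/year × 35803 years = 102146.0 mm.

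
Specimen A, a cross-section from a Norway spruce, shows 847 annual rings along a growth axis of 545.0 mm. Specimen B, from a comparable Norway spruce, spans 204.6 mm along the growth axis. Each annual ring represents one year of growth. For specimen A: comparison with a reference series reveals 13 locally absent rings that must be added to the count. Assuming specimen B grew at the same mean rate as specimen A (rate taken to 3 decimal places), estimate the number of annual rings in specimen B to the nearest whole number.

323 annual rings

Specimen A: adjusted count: 847 + 13 = 860 annual rings.
A: 545.0 mm over 860 years gives 545.0 / 860 ≈ 0.634 mm/yr.
Specimen B: 204.6 mm / 0.634 mm per year = 322.71 years ≈ 323 annual rings.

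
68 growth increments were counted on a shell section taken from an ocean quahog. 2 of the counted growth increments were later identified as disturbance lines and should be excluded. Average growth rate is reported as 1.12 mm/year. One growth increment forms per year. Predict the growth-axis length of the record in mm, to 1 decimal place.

73.9 mm

Adjusted count: 68 − 2 = 66 growth increments.
Length ≈ 1.12 × 66 = 73.9 mm.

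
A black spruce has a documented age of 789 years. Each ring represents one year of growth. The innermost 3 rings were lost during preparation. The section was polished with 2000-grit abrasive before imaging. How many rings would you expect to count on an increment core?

Expected rings over 789 years: 789.
Less the 3 uncaptured rings: 789 − 3 = 786.

786 rings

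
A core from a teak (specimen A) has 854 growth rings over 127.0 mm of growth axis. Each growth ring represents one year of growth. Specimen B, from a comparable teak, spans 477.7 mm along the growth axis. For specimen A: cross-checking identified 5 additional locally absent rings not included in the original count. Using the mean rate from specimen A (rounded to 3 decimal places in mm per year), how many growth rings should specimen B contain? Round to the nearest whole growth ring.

Specimen A: adjusted count: 854 + 5 = 859 growth rings.
A: 127.0 mm over 859 years gives 127.0 / 859 ≈ 0.148 mm/yr.
B spans 477.7 / 0.148 = 3227.70 years ≈ 3228 growth rings.

3228 growth rings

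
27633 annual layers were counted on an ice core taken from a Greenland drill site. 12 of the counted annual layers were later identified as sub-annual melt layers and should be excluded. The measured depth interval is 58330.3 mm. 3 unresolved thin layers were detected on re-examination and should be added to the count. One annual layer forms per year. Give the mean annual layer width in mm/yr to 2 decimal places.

2.11 mm/yr

Adjusted count: 27633 − 12 + 3 = 27624 annual layers.
Mean rate = 58330.3 mm / 27624 years ≈ 2.11 mm/yr.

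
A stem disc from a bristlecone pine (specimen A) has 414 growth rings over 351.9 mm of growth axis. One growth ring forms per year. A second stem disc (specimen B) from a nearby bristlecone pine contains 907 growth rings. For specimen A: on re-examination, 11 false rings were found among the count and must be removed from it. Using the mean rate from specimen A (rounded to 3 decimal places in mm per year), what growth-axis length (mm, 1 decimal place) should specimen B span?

791.8 mm

Specimen A: after corrections the count is 414 − 11 = 403 growth rings.
A: 351.9 mm over 403 years gives 351.9 / 403 ≈ 0.873 mm per year.
Length of B = 0.873 × 907 = 791.8 mm.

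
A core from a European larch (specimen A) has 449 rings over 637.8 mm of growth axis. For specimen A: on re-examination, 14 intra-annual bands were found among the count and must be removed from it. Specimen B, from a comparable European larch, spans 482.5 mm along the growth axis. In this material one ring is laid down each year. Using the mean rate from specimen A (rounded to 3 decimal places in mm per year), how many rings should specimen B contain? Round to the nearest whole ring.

Specimen A: correcting the raw count gives 449 − 14 = 435 true rings.
A: 637.8 mm over 435 years gives 637.8 / 435 ≈ 1.466 mm/yr.
B spans 482.5 / 1.466 = 329.13 years ≈ 329 rings.

329 rings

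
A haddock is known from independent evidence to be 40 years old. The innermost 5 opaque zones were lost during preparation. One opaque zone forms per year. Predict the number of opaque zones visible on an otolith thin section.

35 opaque zones

Expected opaque zones over 40 years: 40.
Less the 5 uncaptured opaque zones: 40 − 5 = 35.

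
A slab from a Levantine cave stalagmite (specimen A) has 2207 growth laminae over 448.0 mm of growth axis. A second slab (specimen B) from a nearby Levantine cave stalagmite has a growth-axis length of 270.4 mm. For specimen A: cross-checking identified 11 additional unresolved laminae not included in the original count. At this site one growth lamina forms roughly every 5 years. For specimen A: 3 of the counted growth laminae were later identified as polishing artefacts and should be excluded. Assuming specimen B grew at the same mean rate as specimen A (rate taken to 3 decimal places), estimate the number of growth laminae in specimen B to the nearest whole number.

Specimen A: true growth lamina count = 2207 − 3 + 11 = 2215.
Specimen A: at 5 years per growth lamina, 2215 × 5 = 11075 years.
A: Extension rate ≈ 448.0 / 11075 = 0.040 mm per year.
B spans 270.4 / 0.040 = 6760.00 years; at 5 years per growth lamina that is 6760.00 / 5 ≈ 1352 growth laminae.

1352 growth laminae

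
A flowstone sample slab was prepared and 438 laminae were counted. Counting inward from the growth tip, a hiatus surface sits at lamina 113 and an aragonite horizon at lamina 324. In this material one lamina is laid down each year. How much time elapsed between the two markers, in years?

Separation: 324 − 113 = 211 laminae.
At one lamina per year, 211 years elapsed between them.

211 years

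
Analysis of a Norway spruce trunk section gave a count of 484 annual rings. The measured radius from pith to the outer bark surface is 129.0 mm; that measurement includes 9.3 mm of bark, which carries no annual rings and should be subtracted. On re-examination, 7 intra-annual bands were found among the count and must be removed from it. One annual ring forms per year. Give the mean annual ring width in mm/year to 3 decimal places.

Adjusted count: 484 − 7 = 477 annual rings.
Removing the 9.3 mm offcut leaves 129.0 − 9.3 = 119.7 mm.
119.7 mm over 477 years gives 119.7 / 477 ≈ 0.251 mm/year.

0.251 mm/year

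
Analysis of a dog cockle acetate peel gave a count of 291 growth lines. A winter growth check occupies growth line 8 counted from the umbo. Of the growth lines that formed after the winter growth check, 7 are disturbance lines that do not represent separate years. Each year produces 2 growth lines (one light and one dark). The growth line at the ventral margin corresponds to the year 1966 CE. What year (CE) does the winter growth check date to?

291 − 8 = 283 growth lines lie beyond the winter growth check toward the ventral margin.
Removing the 7 false growth lines leaves 283 − 7 = 276 true growth lines beyond the winter growth check.
276 growth lines at 2 per year is 276 / 2 = 138 years.
The growth line at the ventral margin is 1966 CE, so the winter growth check dates to 1966 − 138 = 1828 CE.

1828 CE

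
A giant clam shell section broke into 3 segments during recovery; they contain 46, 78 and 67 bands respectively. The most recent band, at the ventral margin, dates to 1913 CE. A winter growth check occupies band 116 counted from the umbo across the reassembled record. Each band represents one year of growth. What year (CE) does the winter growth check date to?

1838 CE

Total bands = 46 + 78 + 67 = 191.
The winter growth check sits at band 116 from the umbo, so 191 − 116 = 75 bands formed after it.
Counting back 75 years from 1913 CE places the winter growth check in 1913 − 75 = 1838 CE.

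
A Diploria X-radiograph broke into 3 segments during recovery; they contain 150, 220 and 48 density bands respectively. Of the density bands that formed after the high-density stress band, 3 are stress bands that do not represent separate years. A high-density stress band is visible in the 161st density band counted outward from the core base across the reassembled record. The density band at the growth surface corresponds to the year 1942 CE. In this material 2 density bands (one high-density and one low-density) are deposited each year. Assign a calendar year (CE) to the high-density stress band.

Total density bands = 150 + 220 + 48 = 418.
The high-density stress band sits at density band 161 from the core base, so 418 − 161 = 257 density bands formed after it.
257 − 3 false = 254 true density bands after the high-density stress band.
With 2 density bands per year, 254 / 2 = 127 years.
Counting back 127 years from 1942 CE places the high-density stress band in 1942 − 127 = 1815 CE.

1815 CE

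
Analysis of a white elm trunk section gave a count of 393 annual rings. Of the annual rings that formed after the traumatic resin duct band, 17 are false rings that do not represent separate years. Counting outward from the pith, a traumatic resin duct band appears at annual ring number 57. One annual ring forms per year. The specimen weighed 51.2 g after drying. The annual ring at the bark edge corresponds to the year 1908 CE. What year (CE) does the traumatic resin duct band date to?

1589 CE

Between annual ring 57 and the bark edge there are 393 − 57 = 336 annual rings.
Removing the 17 false annual rings leaves 336 − 17 = 319 true annual rings beyond the traumatic resin duct band.
1908 − 319 = 1589 CE.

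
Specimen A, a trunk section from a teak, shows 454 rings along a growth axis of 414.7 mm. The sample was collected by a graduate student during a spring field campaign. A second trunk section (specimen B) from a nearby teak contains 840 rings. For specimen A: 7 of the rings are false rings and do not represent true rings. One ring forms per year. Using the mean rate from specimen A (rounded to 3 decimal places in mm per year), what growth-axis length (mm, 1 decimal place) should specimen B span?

Specimen A: correcting the raw count gives 454 − 7 = 447 true rings.
A: 414.7 mm over 447 years gives 414.7 / 447 ≈ 0.928 mm/year.
B's length ≈ 0.928 × 840 = 779.5 mm.

779.5 mm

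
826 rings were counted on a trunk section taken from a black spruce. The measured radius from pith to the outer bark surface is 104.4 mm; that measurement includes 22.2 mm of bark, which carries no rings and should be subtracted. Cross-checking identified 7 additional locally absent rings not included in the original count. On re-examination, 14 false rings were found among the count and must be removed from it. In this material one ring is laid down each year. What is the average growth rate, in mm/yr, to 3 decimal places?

0.100 mm/yr

Correcting the raw count gives 826 − 14 + 7 = 819 true rings.
Removing the 22.2 mm offcut leaves 104.4 − 22.2 = 82.2 mm.
82.2 mm over 819 years gives 82.2 / 819 ≈ 0.100 mm/yr.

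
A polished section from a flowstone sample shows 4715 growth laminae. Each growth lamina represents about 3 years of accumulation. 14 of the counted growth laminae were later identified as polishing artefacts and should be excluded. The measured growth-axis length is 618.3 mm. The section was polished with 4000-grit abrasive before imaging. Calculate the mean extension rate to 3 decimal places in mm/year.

After corrections the count is 4715 − 14 = 4701 growth laminae.
At 3 years per growth lamina, 4701 × 3 = 14103 years.
Extension rate ≈ 618.3 / 14103 = 0.044 mm/year.

0.044 mm/year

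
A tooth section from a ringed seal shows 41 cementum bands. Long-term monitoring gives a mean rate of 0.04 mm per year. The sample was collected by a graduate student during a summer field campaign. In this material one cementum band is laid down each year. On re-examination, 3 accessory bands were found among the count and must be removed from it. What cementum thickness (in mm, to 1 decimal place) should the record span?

1.5 mm

Correcting the raw count gives 41 − 3 = 38 true cementum bands.
38 years at 0.04 mm/year gives 0.04 × 38 = 1.5 mm.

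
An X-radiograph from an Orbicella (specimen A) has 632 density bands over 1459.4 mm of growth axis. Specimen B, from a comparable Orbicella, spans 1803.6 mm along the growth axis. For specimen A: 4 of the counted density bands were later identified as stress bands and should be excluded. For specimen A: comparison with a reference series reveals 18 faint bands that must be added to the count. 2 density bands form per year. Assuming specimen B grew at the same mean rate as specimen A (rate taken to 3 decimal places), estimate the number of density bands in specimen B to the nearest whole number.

798 density bands

Specimen A: true density band count = 632 − 4 + 18 = 646.
Specimen A: dividing by 2 density bands per year: 646 / 2 = 323 years.
A: Mean rate = 1459.4 mm / 323 years ≈ 4.518 mm per year.
For B, 1803.6 / 4.518 = 399.20 years; at 2 density bands per year that is 399.20 × 2 ≈ 798 density bands.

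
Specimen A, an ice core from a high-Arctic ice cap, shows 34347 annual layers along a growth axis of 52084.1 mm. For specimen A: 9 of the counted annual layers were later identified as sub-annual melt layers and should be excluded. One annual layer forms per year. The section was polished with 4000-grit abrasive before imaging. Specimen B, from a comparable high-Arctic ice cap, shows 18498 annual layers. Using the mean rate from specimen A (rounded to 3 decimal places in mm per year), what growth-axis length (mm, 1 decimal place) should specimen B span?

Specimen A: adjusted count: 34347 − 9 = 34338 annual layers.
A: Mean rate = 52084.1 mm / 34338 years ≈ 1.517 mm/year.
B's length ≈ 1.517 × 18498 = 28061.5 mm.

28061.5 mm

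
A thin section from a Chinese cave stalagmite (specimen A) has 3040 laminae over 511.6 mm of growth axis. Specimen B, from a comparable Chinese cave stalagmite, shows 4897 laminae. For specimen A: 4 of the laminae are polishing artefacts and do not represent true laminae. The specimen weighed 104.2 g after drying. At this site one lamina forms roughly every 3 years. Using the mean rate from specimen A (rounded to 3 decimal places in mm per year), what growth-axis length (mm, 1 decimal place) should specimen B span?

822.7 mm

Specimen A: true lamina count = 3040 − 4 = 3036.
Specimen A: 3036 laminae at 3 years each span 3036 × 3 = 9108 years.
A: 511.6 mm over 9108 years gives 511.6 / 9108 ≈ 0.056 mm/yr.
Specimen B: multiplying by 3 years per lamina: 4897 × 3 = 14691 years. Length of B = 0.056 × 14691 = 822.7 mm.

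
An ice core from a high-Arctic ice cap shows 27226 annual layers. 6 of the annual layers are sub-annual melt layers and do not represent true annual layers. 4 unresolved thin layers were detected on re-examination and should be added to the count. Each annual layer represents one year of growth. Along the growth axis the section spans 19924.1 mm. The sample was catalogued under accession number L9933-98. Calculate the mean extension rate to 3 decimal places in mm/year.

0.732 mm/year

Correcting the raw count gives 27226 − 6 + 4 = 27224 true annual layers.
Mean rate = 19924.1 mm / 27224 years ≈ 0.732 mm/year.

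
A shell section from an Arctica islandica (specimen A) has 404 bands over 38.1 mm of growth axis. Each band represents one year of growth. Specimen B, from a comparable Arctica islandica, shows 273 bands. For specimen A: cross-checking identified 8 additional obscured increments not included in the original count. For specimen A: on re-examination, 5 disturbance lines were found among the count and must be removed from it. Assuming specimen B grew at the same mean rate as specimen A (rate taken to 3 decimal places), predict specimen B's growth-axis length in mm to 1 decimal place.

25.7 mm

Specimen A: true band count = 404 − 5 + 8 = 407.
A: Mean rate = 38.1 mm / 407 years ≈ 0.094 mm/year.
For B, 0.094 mm/year × 273 years = 25.7 mm.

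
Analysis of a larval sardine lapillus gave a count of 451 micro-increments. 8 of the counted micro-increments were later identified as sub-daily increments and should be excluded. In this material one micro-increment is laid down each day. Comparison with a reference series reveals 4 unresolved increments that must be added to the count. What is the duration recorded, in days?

Adjusted count: 451 − 8 + 4 = 447 micro-increments.
With a one-to-one micro-increment periodicity this is 447 days.

447 d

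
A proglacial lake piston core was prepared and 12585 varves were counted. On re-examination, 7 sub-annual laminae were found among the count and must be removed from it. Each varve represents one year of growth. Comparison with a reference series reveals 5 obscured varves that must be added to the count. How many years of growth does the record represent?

12583 yr

Adjusted count: 12585 − 7 + 5 = 12583 varves.
With a one-to-one varve periodicity this is 12583 years.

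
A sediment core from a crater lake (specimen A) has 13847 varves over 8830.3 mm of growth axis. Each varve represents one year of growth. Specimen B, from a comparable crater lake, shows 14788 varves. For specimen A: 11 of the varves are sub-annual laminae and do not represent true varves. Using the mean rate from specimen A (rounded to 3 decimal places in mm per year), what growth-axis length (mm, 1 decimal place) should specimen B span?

9434.7 mm

Specimen A: after corrections the count is 13847 − 11 = 13836 varves.
A: 8830.3 mm over 13836 years gives 8830.3 / 13836 ≈ 0.638 mm/yr.
For B, 0.638 mm/year × 14788 years = 9434.7 mm.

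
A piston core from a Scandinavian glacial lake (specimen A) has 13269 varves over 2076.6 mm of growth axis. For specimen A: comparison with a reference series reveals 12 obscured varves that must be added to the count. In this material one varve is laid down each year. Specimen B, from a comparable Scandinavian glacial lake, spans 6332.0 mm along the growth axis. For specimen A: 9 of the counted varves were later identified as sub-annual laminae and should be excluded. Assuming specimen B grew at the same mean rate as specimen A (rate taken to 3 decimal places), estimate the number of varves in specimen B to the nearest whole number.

40590 varves

Specimen A: correcting the raw count gives 13269 − 9 + 12 = 13272 true varves.
A: Mean rate = 2076.6 mm / 13272 years ≈ 0.156 mm/yr.
Specimen B: 6332.0 mm / 0.156 mm per year = 40589.74 years ≈ 40590 varves.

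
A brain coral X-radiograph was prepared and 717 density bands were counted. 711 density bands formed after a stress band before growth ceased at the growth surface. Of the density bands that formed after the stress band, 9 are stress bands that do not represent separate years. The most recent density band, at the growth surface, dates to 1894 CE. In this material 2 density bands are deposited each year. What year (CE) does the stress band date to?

711 density bands formed after the stress band.
711 − 9 false = 702 true density bands after the stress band.
With 2 density bands per year, 702 / 2 = 351 years.
The density band at the growth surface is 1894 CE, so the stress band dates to 1894 − 351 = 1543 CE.

1543 CE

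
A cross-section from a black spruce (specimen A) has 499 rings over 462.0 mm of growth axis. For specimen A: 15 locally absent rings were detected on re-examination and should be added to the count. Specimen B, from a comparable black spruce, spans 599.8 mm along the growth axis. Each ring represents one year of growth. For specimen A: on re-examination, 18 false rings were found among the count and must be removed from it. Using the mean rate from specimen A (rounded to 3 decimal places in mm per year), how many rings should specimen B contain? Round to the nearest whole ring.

Specimen A: correcting the raw count gives 499 − 18 + 15 = 496 true rings.
A: 462.0 mm over 496 years gives 462.0 / 496 ≈ 0.931 mm per year.
For B, 599.8 / 0.931 = 644.25 years ≈ 644 rings.

644 rings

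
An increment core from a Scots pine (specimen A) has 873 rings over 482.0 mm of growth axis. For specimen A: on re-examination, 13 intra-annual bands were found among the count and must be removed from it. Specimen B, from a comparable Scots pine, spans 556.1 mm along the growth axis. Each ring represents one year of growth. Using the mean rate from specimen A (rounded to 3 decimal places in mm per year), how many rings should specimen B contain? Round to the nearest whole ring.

993 rings

Specimen A: true ring count = 873 − 13 = 860.
A: Extension rate ≈ 482.0 / 860 = 0.560 mm per year.
Specimen B: 556.1 mm / 0.560 mm per year = 993.04 years ≈ 993 rings.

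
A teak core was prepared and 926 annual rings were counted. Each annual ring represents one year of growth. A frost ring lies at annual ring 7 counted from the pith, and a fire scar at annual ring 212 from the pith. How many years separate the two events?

The two markers are separated by 212 − 7 = 205 annual rings.
One annual ring per year makes the interval 205 years.

205 yr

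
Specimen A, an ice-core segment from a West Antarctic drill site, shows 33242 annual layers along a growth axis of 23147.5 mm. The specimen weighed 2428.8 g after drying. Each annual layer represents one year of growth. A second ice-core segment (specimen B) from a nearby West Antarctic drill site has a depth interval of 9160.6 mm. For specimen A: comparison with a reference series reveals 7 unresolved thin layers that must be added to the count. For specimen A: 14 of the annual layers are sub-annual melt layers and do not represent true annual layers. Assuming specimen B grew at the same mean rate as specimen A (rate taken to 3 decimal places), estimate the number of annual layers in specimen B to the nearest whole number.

13162 annual layers

Specimen A: after corrections the count is 33242 − 14 + 7 = 33235 annual layers.
A: 23147.5 mm over 33235 years gives 23147.5 / 33235 ≈ 0.696 mm per year.
Specimen B: 9160.6 mm / 0.696 mm per year = 13161.78 years ≈ 13162 annual layers.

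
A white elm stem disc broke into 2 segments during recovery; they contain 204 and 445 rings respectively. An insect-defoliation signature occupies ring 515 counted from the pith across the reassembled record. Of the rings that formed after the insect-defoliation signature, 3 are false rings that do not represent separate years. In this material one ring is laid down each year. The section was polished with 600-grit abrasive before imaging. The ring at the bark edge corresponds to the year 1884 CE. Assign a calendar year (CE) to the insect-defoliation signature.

Total rings = 204 + 445 = 649.
649 − 515 = 134 rings lie beyond the insect-defoliation signature toward the bark edge.
Removing the 3 false rings leaves 134 − 3 = 131 true rings beyond the insect-defoliation signature.
The ring at the bark edge is 1884 CE, so the insect-defoliation signature dates to 1884 − 131 = 1753 CE.

1753 CE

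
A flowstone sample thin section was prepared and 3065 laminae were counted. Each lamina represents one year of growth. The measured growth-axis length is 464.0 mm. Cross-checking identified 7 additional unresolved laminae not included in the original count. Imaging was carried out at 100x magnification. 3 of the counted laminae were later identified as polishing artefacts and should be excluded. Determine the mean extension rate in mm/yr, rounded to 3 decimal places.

Correcting the raw count gives 3065 − 3 + 7 = 3069 true laminae.
Mean rate = 464.0 mm / 3069 years ≈ 0.151 mm/yr.

0.151 mm/yr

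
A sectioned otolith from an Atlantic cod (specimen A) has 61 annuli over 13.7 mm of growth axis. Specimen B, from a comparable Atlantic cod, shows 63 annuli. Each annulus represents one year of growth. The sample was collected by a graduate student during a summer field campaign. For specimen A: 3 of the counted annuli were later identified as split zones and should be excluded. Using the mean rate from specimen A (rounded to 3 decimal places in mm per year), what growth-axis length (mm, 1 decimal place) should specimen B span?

14.9 mm

Specimen A: after corrections the count is 61 − 3 = 58 annuli.
A: Extension rate ≈ 13.7 / 58 = 0.236 mm/yr.
For B, 0.236 mm/year × 63 years = 14.9 mm.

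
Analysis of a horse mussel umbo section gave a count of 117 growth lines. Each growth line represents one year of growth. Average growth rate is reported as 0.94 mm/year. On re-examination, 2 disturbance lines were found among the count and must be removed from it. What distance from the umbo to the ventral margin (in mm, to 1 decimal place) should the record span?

After corrections the count is 117 − 2 = 115 growth lines.
115 years at 0.94 mm/year gives 0.94 × 115 = 108.1 mm.

108.1 mm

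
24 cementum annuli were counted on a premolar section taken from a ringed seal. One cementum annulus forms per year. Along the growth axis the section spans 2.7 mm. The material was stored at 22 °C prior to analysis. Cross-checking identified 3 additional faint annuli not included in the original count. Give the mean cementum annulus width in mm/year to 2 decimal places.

Correcting the raw count gives 24 + 3 = 27 true cementum annuli.
Mean rate = 2.7 mm / 27 years ≈ 0.10 mm/year.

0.10 mm/year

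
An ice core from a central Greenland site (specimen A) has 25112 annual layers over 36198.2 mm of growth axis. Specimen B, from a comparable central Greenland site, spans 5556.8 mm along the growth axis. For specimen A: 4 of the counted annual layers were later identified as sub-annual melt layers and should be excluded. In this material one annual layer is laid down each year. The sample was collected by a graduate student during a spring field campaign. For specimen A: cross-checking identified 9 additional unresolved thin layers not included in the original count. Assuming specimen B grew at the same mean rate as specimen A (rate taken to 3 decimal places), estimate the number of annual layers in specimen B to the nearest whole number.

3856 annual layers

Specimen A: correcting the raw count gives 25112 − 4 + 9 = 25117 true annual layers.
A: 36198.2 mm over 25117 years gives 36198.2 / 25117 ≈ 1.441 mm/year.
For B, 5556.8 / 1.441 = 3856.21 years ≈ 3856 annual layers.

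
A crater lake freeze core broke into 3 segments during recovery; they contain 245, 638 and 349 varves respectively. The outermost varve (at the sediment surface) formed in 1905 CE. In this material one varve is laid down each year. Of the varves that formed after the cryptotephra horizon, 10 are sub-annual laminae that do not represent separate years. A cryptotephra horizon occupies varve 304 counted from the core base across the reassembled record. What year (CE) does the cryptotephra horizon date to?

987 CE

Total varves = 245 + 638 + 349 = 1232.
The cryptotephra horizon sits at varve 304 from the core base, so 1232 − 304 = 928 varves formed after it.
Excluding 10 false varves: 928 − 10 = 918.
The varve at the sediment surface is 1905 CE, so the cryptotephra horizon dates to 1905 − 918 = 987 CE.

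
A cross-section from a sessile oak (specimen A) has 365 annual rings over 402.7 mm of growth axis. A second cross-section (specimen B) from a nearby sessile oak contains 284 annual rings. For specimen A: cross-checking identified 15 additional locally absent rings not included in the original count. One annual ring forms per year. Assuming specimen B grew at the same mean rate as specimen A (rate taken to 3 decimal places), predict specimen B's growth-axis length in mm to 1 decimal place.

301.0 mm

Specimen A: correcting the raw count gives 365 + 15 = 380 true annual rings.
A: 402.7 mm over 380 years gives 402.7 / 380 ≈ 1.060 mm per year.
B's length ≈ 1.060 × 284 = 301.0 mm.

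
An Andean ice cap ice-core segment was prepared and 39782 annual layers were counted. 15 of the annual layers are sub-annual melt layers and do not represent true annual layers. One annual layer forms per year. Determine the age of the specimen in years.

True annual layer count = 39782 − 15 = 39767.
One annual layer per year makes the duration 39767 years.

39767 years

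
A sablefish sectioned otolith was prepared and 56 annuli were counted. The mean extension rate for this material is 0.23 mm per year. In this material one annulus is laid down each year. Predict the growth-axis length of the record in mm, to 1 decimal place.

12.9 mm

The record spans 56 years at 0.23 mm per year.
Predicted length = 0.23 mm/year × 56 years = 12.9 mm.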